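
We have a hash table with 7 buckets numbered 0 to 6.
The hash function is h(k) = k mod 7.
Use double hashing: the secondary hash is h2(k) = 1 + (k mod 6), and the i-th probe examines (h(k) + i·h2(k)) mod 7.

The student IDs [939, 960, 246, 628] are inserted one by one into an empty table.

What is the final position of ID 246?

3

939 hashes to 1; slot 1 is free -> place at 1.
960 hashes to 1, h2=1; 1 taken -> place at 2.
246 hashes to 1, h2=1; 1,2 taken -> place at 3.
628 hashes to 5; slot 5 is free -> place at 5.
Table: [∅, 939, 960, 246, ∅, 628, ∅]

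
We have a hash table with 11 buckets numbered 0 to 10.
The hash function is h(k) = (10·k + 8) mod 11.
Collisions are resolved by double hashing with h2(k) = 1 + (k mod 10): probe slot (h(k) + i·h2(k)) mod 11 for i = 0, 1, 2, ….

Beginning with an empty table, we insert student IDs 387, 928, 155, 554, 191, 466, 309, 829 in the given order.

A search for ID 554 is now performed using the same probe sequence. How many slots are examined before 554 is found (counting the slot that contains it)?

387 hashes to 6; slot 6 is free -> place at 6.
928 hashes to 4; slot 4 is free -> place at 4.
155 hashes to 7; slot 7 is free -> place at 7.
554 hashes to 4, h2=5; 4 taken -> place at 9.
191 hashes to 4, h2=2; 4,6 taken -> place at 8.
466 hashes to 4, h2=7; 4 taken -> place at 0.
309 hashes to 7, h2=10; 7,6 taken -> place at 5.
829 hashes to 4, h2=10; 4 taken -> place at 3.
Table: [466, ∅, ∅, 829, 928, 309, 387, 155, 191, 554, ∅]
Lookup 554: h=4, h2=5, probe 4,9 → found at 9.

2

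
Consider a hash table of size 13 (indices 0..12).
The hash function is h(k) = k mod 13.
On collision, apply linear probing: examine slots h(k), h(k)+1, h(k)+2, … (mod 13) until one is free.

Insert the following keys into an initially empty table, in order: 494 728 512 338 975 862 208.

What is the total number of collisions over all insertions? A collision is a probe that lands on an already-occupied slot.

12

494: h=0 => slot 0
728: h=0, probe 0,1 => slot 1
512: h=5 => slot 5
338: h=0, probe 0,1,2 => slot 2
975: h=0, probe 0,1,2,3 => slot 3
862: h=4 => slot 4
208: h=0, probe 0,1,2,3,4,5,6 => slot 6
Table: [494, 728, 338, 975, 862, 512, 208, ∅, ∅, ∅, ∅, ∅, ∅]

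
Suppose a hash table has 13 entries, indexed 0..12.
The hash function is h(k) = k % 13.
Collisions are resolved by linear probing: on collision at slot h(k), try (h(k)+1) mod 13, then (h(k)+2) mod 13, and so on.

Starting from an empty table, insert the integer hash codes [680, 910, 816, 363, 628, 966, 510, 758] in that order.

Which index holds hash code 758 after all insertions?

7

Insert 680: h=4, slot 4 empty → index 4.
Insert 910: h=0, slot 0 empty → index 0.
Insert 816: h=10, slot 10 empty → index 10.
Insert 363: h=12, slot 12 empty → index 12.
Insert 628: h=4, slot 4 occupied → index 5.
Insert 966: h=4, slots 4,5 occupied → index 6.
Insert 510: h=3, slot 3 empty → index 3.
Insert 758: h=4, slots 4,5,6 occupied → index 7.
Table: [910, _, _, 510, 680, 628, 966, 758, _, _, 816, _, 363]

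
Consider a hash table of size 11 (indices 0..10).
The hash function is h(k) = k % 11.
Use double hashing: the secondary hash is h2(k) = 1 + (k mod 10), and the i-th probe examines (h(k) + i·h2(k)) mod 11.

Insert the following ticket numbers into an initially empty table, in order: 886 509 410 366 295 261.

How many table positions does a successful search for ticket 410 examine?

886: h=6 → slot 6
509: h=3 → slot 3
410: h=3, h2=1, probe 3,4 → slot 4
366: h=3, h2=7, probe 3,10 → slot 10
295: h=9 → slot 9
261: h=8 → slot 8
Table: [., ., ., 509, 410, ., 886, ., 261, 295, 366]
Lookup 410: h=3, h2=1, probe 3,4 → found at 4.

2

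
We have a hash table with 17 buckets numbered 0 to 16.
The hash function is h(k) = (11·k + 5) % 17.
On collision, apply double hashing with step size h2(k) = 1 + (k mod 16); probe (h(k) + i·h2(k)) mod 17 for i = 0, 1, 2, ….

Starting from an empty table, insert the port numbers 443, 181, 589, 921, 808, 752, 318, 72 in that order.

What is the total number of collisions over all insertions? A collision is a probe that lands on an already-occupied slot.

5

443 hashes to 16; slot 16 is free → place at 16.
181 hashes to 7; slot 7 is free → place at 7.
589 hashes to 7, h2=14; 7 taken → place at 4.
921 hashes to 4, h2=10; 4 taken → place at 14.
808 hashes to 2; slot 2 is free → place at 2.
752 hashes to 15; slot 15 is free → place at 15.
318 hashes to 1; slot 1 is free → place at 1.
72 hashes to 15, h2=9; 15,7,16 taken → place at 8.
Table: [_, 318, 808, _, 589, _, _, 181, 72, _, _, _, _, _, 921, 752, 443]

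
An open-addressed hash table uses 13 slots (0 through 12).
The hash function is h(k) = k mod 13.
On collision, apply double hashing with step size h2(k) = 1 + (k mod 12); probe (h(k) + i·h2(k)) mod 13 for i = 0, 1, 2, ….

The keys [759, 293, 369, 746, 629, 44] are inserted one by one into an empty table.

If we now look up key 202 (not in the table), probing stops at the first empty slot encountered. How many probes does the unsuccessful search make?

3

759: h=5 → slot 5
293: h=7 → slot 7
369: h=5, h2=10, probe 5,2 → slot 2
746: h=5, h2=3, probe 5,8 → slot 8
629: h=5, h2=6, probe 5,11 → slot 11
44: h=5, h2=9, probe 5,1 → slot 1
Table: [., 44, 369, ., ., 759, ., 293, 746, ., ., 629, .]
Lookup 202: h=7, h2=11, probe 7,5,3 → slot 3 empty, not found.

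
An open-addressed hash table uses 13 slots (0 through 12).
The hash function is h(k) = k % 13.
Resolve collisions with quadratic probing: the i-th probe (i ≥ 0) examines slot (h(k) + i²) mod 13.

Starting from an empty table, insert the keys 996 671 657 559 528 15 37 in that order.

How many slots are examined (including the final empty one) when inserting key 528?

3

996 hashes to 8; slot 8 is free -> place at 8.
671 hashes to 8; 8 taken -> place at 9.
657 hashes to 7; slot 7 is free -> place at 7.
559 hashes to 0; slot 0 is free -> place at 0.
528 hashes to 8; 8,9 taken -> place at 12.
15 hashes to 2; slot 2 is free -> place at 2.
37 hashes to 11; slot 11 is free -> place at 11.
Table: [559, ., 15, ., ., ., ., 657, 996, 671, ., 37, 528]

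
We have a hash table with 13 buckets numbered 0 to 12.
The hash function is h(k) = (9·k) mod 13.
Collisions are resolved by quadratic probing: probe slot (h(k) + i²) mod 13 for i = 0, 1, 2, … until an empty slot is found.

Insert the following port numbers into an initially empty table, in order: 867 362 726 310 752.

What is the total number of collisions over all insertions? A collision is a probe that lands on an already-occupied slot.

867: h=3 → slot 3
362: h=8 → slot 8
726: h=8, probe 8,9 → slot 9
310: h=8, probe 8,9,12 → slot 12
752: h=8, probe 8,9,12,4 → slot 4
Table: [-, -, -, 867, 752, -, -, -, 362, 726, -, -, 310]

6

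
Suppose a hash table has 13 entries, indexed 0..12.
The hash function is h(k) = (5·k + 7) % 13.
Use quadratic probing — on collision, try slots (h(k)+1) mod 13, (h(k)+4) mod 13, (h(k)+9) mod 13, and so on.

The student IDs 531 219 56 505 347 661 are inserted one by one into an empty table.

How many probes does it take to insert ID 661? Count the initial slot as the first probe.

6

Insert 531: h=10, slot 10 empty => index 10.
Insert 219: h=10, slot 10 occupied => index 11.
Insert 56: h=1, slot 1 empty => index 1.
Insert 505: h=10, slots 10,11,1 occupied => index 6.
Insert 347: h=0, slot 0 empty => index 0.
Insert 661: h=10, slots 10,11,1,6,0 occupied => index 9.
Table: [347, 56, _, _, _, _, 505, _, _, 661, 531, 219, _]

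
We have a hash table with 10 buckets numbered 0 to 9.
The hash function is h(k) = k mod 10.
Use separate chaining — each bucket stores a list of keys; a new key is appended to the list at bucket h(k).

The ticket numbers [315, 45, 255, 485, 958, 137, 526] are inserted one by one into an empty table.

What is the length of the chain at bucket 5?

Insert 315: h=5, bucket 5 empty → new chain.
Insert 45: h=5, bucket 5 nonempty → append to chain.
Insert 255: h=5, bucket 5 nonempty → append to chain.
Insert 485: h=5, bucket 5 nonempty → append to chain.
Insert 958: h=8, bucket 8 empty → new chain.
Insert 137: h=7, bucket 7 empty → new chain.
Insert 526: h=6, bucket 6 empty → new chain.
Final buckets:
0: -
1: -
2: -
3: -
4: -
5: 315 -> 45 -> 255 -> 485
6: 526
7: 137
8: 958
9: -

4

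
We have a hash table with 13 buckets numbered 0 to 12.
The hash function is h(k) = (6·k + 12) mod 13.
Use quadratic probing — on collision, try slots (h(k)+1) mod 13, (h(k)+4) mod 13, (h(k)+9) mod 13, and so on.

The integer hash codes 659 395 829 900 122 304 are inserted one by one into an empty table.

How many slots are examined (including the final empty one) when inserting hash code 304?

5

659 hashes to 1; slot 1 is free → place at 1.
395 hashes to 3; slot 3 is free → place at 3.
829 hashes to 7; slot 7 is free → place at 7.
900 hashes to 4; slot 4 is free → place at 4.
122 hashes to 3; 3,4,7 taken → place at 12.
304 hashes to 3; 3,4,7,12 taken → place at 6.
Table: [—, 659, —, 395, 900, —, 304, 829, —, —, —, —, 122]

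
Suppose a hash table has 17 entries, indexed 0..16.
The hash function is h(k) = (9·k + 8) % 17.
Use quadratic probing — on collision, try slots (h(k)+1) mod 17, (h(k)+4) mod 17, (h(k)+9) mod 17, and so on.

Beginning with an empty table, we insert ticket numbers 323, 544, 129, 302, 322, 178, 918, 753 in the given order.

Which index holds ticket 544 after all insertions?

323 hashes to 8; slot 8 is free -> place at 8.
544 hashes to 8; 8 taken -> place at 9.
129 hashes to 13; slot 13 is free -> place at 13.
302 hashes to 6; slot 6 is free -> place at 6.
322 hashes to 16; slot 16 is free -> place at 16.
178 hashes to 12; slot 12 is free -> place at 12.
918 hashes to 8; 8,9,12 taken -> place at 0.
753 hashes to 2; slot 2 is free -> place at 2.
Table: [918, -, 753, -, -, -, 302, -, 323, 544, -, -, 178, 129, -, -, 322]

9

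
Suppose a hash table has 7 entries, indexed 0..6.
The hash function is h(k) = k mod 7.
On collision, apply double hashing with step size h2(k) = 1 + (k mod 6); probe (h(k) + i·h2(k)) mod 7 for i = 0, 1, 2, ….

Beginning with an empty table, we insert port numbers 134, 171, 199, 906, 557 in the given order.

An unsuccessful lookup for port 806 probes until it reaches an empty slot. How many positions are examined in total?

3

134 hashes to 1; slot 1 is free -> place at 1.
171 hashes to 3; slot 3 is free -> place at 3.
199 hashes to 3, h2=2; 3 taken -> place at 5.
906 hashes to 3, h2=1; 3 taken -> place at 4.
557 hashes to 4, h2=6; 4,3 taken -> place at 2.
Table: [_, 134, 557, 171, 906, 199, _]
Lookup 806: h=1, h2=3, probe 1,4,0 → slot 0 empty, not found.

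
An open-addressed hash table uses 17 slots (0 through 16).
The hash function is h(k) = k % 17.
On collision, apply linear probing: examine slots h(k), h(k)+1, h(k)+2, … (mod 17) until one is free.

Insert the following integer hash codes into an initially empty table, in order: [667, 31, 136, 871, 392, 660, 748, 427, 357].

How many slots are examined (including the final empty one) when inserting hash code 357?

7

667 hashes to 4; slot 4 is free -> place at 4.
31 hashes to 14; slot 14 is free -> place at 14.
136 hashes to 0; slot 0 is free -> place at 0.
871 hashes to 4; 4 taken -> place at 5.
392 hashes to 1; slot 1 is free -> place at 1.
660 hashes to 14; 14 taken -> place at 15.
748 hashes to 0; 0,1 taken -> place at 2.
427 hashes to 2; 2 taken -> place at 3.
357 hashes to 0; 0,1,2,3,4,5 taken -> place at 6.
Table: [136, 392, 748, 427, 667, 871, 357, ., ., ., ., ., ., ., 31, 660, .]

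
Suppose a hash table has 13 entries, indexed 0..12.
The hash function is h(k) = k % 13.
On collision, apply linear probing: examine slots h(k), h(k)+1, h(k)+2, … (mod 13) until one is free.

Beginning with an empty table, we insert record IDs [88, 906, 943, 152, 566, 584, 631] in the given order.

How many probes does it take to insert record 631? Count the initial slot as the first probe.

7

88 hashes to 10; slot 10 is free -> place at 10.
906 hashes to 9; slot 9 is free -> place at 9.
943 hashes to 7; slot 7 is free -> place at 7.
152 hashes to 9; 9,10 taken -> place at 11.
566 hashes to 7; 7 taken -> place at 8.
584 hashes to 12; slot 12 is free -> place at 12.
631 hashes to 7; 7,8,9,10,11,12 taken -> place at 0.
Table: [631, —, —, —, —, —, —, 943, 566, 906, 88, 152, 584]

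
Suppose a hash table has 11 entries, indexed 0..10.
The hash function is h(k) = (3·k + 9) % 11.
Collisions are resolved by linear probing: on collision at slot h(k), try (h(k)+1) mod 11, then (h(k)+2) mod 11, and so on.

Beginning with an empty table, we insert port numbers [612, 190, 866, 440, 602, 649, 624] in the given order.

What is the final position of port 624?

2

612: h=8 => slot 8
190: h=7 => slot 7
866: h=0 => slot 0
440: h=9 => slot 9
602: h=0, probe 0,1 => slot 1
649: h=9, probe 9,10 => slot 10
624: h=0, probe 0,1,2 => slot 2
Table: [866, 602, 624, ∅, ∅, ∅, ∅, 190, 612, 440, 649]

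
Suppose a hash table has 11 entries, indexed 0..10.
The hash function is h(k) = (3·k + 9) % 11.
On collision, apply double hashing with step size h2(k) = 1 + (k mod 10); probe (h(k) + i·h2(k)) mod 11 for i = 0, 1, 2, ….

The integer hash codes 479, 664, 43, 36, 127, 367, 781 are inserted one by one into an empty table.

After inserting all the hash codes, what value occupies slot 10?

479: h=5 => slot 5
664: h=10 => slot 10
43: h=6 => slot 6
36: h=7 => slot 7
127: h=5, h2=8, probe 5,2 => slot 2
367: h=10, h2=8, probe 10,7,4 => slot 4
781: h=9 => slot 9
Table: [., ., 127, ., 367, 479, 43, 36, ., 781, 664]

664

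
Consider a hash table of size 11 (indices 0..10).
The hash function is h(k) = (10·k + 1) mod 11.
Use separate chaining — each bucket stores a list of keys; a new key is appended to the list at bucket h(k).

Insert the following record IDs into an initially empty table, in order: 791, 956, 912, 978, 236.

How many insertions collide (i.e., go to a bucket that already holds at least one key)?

3

791 -> bucket 2
956 -> bucket 2 (collision)
912 -> bucket 2 (collision)
978 -> bucket 2 (collision)
236 -> bucket 7
Final buckets:
0: .
1: .
2: 791 -> 956 -> 912 -> 978
3: .
4: .
5: .
6: .
7: 236
8: .
9: .
10: .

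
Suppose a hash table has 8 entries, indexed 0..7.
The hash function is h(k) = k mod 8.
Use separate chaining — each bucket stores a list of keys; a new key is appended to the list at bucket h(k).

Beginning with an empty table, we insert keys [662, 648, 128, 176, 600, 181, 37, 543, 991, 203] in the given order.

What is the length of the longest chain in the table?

Insert 662: h=6, bucket 6 empty -> new chain.
Insert 648: h=0, bucket 0 empty -> new chain.
Insert 128: h=0, bucket 0 nonempty -> append to chain.
Insert 176: h=0, bucket 0 nonempty -> append to chain.
Insert 600: h=0, bucket 0 nonempty -> append to chain.
Insert 181: h=5, bucket 5 empty -> new chain.
Insert 37: h=5, bucket 5 nonempty -> append to chain.
Insert 543: h=7, bucket 7 empty -> new chain.
Insert 991: h=7, bucket 7 nonempty -> append to chain.
Insert 203: h=3, bucket 3 empty -> new chain.
Final buckets:
0: 648 -> 128 -> 176 -> 600
1: —
2: —
3: 203
4: —
5: 181 -> 37
6: 662
7: 543 -> 991

4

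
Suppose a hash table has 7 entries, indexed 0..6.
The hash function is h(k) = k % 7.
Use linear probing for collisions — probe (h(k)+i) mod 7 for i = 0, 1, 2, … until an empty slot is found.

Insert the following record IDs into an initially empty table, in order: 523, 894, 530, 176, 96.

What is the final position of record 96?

Insert 523: h=5, slot 5 empty -> index 5.
Insert 894: h=5, slot 5 occupied -> index 6.
Insert 530: h=5, slots 5,6 occupied -> index 0.
Insert 176: h=1, slot 1 empty -> index 1.
Insert 96: h=5, slots 5,6,0,1 occupied -> index 2.
Table: [530, 176, 96, -, -, 523, 894]

2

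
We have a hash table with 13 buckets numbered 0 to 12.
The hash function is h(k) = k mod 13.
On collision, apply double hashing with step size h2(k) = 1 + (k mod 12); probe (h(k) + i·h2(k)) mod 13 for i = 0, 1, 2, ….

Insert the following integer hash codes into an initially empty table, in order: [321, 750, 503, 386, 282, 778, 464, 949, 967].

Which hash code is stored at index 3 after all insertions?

750

321: h=9 => slot 9
750: h=9, h2=7, probe 9,3 => slot 3
503: h=9, h2=12, probe 9,8 => slot 8
386: h=9, h2=3, probe 9,12 => slot 12
282: h=9, h2=7, probe 9,3,10 => slot 10
778: h=11 => slot 11
464: h=9, h2=9, probe 9,5 => slot 5
949: h=0 => slot 0
967: h=5, h2=8, probe 5,0,8,3,11,6 => slot 6
Table: [949, ∅, ∅, 750, ∅, 464, 967, ∅, 503, 321, 282, 778, 386]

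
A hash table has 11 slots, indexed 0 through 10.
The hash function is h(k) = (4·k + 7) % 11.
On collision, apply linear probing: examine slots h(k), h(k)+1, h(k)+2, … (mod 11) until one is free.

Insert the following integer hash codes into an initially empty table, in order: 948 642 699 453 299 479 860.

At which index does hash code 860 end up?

Insert 948: h=4, slot 4 empty => index 4.
Insert 642: h=1, slot 1 empty => index 1.
Insert 699: h=9, slot 9 empty => index 9.
Insert 453: h=4, slot 4 occupied => index 5.
Insert 299: h=4, slots 4,5 occupied => index 6.
Insert 479: h=9, slot 9 occupied => index 10.
Insert 860: h=4, slots 4,5,6 occupied => index 7.
Table: [-, 642, -, -, 948, 453, 299, 860, -, 699, 479]

7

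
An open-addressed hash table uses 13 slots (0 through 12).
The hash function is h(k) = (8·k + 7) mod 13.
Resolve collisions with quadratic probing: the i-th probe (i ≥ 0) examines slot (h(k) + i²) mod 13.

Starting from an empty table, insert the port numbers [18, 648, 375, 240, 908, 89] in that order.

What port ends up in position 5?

Insert 18: h=8, slot 8 empty => index 8.
Insert 648: h=4, slot 4 empty => index 4.
Insert 375: h=4, slot 4 occupied => index 5.
Insert 240: h=3, slot 3 empty => index 3.
Insert 908: h=4, slots 4,5,8 occupied => index 0.
Insert 89: h=4, slots 4,5,8,0 occupied => index 7.
Table: [908, ∅, ∅, 240, 648, 375, ∅, 89, 18, ∅, ∅, ∅, ∅]

375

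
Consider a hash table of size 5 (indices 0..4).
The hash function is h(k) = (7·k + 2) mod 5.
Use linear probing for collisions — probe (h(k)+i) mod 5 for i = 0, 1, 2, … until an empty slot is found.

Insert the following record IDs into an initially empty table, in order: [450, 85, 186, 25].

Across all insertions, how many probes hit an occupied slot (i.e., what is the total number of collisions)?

4

450: h=2 → slot 2
85: h=2, probe 2,3 → slot 3
186: h=4 → slot 4
25: h=2, probe 2,3,4,0 → slot 0
Table: [25, -, 450, 85, 186]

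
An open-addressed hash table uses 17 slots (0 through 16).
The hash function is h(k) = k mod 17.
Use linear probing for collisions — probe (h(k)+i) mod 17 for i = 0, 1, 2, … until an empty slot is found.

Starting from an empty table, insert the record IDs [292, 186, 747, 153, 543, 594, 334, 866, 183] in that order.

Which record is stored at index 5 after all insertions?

292: h=3 => slot 3
186: h=16 => slot 16
747: h=16, probe 16,0 => slot 0
153: h=0, probe 0,1 => slot 1
543: h=16, probe 16,0,1,2 => slot 2
594: h=16, probe 16,0,1,2,3,4 => slot 4
334: h=11 => slot 11
866: h=16, probe 16,0,1,2,3,4,5 => slot 5
183: h=13 => slot 13
Table: [747, 153, 543, 292, 594, 866, _, _, _, _, _, 334, _, 183, _, _, 186]

866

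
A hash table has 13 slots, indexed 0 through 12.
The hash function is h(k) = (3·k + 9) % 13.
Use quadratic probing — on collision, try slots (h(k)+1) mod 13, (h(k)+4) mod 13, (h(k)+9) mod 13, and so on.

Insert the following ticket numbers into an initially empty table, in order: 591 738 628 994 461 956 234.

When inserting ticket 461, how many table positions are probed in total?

Insert 591: h=1, slot 1 empty → index 1.
Insert 738: h=0, slot 0 empty → index 0.
Insert 628: h=8, slot 8 empty → index 8.
Insert 994: h=1, slot 1 occupied → index 2.
Insert 461: h=1, slots 1,2 occupied → index 5.
Insert 956: h=4, slot 4 empty → index 4.
Insert 234: h=9, slot 9 empty → index 9.
Table: [738, 591, 994, -, 956, 461, -, -, 628, 234, -, -, -]

3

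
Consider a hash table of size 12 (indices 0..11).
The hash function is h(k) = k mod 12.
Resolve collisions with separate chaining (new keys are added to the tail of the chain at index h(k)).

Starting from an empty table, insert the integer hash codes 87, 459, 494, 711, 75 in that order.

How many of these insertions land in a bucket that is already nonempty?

3

87 -> bucket 3
459 -> bucket 3 (collision)
494 -> bucket 2
711 -> bucket 3 (collision)
75 -> bucket 3 (collision)
Final buckets:
0: .
1: .
2: 494
3: 87 -> 459 -> 711 -> 75
4: .
5: .
6: .
7: .
8: .
9: .
10: .
11: .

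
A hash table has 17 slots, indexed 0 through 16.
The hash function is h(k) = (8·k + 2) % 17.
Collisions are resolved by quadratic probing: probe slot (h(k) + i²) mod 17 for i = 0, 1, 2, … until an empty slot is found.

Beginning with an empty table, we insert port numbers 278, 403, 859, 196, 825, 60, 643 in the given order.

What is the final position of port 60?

15

278: h=16 => slot 16
403: h=13 => slot 13
859: h=6 => slot 6
196: h=6, probe 6,7 => slot 7
825: h=6, probe 6,7,10 => slot 10
60: h=6, probe 6,7,10,15 => slot 15
643: h=12 => slot 12
Table: [., ., ., ., ., ., 859, 196, ., ., 825, ., 643, 403, ., 60, 278]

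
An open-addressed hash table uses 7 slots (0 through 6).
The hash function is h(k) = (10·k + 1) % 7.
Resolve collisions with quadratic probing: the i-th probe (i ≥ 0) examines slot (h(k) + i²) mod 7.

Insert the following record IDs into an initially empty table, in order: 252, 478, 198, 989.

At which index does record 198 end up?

252: h=1 -> slot 1
478: h=0 -> slot 0
198: h=0, probe 0,1,4 -> slot 4
989: h=0, probe 0,1,4,2 -> slot 2
Table: [478, 252, 989, —, 198, —, —]

4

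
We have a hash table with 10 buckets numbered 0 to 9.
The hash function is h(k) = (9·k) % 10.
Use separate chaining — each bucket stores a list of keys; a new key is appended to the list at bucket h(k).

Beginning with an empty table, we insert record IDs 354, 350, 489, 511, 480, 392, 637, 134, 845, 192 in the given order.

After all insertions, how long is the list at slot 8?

Insert 354: h=6, bucket 6 empty -> new chain.
Insert 350: h=0, bucket 0 empty -> new chain.
Insert 489: h=1, bucket 1 empty -> new chain.
Insert 511: h=9, bucket 9 empty -> new chain.
Insert 480: h=0, bucket 0 nonempty -> append to chain.
Insert 392: h=8, bucket 8 empty -> new chain.
Insert 637: h=3, bucket 3 empty -> new chain.
Insert 134: h=6, bucket 6 nonempty -> append to chain.
Insert 845: h=5, bucket 5 empty -> new chain.
Insert 192: h=8, bucket 8 nonempty -> append to chain.
Final buckets:
0: 350 -> 480
1: 489
2: -
3: 637
4: -
5: 845
6: 354 -> 134
7: -
8: 392 -> 192
9: 511

2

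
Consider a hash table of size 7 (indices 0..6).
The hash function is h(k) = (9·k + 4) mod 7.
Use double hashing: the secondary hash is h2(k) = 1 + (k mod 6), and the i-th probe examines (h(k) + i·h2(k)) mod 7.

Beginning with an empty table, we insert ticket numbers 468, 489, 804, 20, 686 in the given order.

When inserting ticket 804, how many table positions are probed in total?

Insert 468: h=2, slot 2 empty -> index 2.
Insert 489: h=2, h2=4, slot 2 occupied -> index 6.
Insert 804: h=2, h2=1, slot 2 occupied -> index 3.
Insert 20: h=2, h2=3, slot 2 occupied -> index 5.
Insert 686: h=4, slot 4 empty -> index 4.
Table: [., ., 468, 804, 686, 20, 489]

2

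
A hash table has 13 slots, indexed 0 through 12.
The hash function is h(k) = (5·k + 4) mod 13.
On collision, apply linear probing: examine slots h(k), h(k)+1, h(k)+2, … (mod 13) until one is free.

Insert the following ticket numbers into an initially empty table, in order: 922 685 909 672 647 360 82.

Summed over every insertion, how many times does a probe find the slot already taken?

11

922: h=12 => slot 12
685: h=10 => slot 10
909: h=12, probe 12,0 => slot 0
672: h=10, probe 10,11 => slot 11
647: h=2 => slot 2
360: h=10, probe 10,11,12,0,1 => slot 1
82: h=11, probe 11,12,0,1,2,3 => slot 3
Table: [909, 360, 647, 82, —, —, —, —, —, —, 685, 672, 922]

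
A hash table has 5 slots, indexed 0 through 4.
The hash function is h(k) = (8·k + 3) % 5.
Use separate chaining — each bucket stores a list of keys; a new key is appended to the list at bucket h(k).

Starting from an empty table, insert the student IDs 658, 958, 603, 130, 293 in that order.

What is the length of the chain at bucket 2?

4

Insert 658: h=2, bucket 2 empty -> new chain.
Insert 958: h=2, bucket 2 nonempty -> append to chain.
Insert 603: h=2, bucket 2 nonempty -> append to chain.
Insert 130: h=3, bucket 3 empty -> new chain.
Insert 293: h=2, bucket 2 nonempty -> append to chain.
Final buckets:
0: —
1: —
2: 658 -> 958 -> 603 -> 293
3: 130
4: —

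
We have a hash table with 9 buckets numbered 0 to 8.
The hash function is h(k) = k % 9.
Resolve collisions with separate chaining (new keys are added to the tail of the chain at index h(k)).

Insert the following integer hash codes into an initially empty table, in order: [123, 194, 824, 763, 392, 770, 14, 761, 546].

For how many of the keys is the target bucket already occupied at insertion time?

Insert 123: h=6, bucket 6 empty → new chain.
Insert 194: h=5, bucket 5 empty → new chain.
Insert 824: h=5, bucket 5 nonempty → append to chain.
Insert 763: h=7, bucket 7 empty → new chain.
Insert 392: h=5, bucket 5 nonempty → append to chain.
Insert 770: h=5, bucket 5 nonempty → append to chain.
Insert 14: h=5, bucket 5 nonempty → append to chain.
Insert 761: h=5, bucket 5 nonempty → append to chain.
Insert 546: h=6, bucket 6 nonempty → append to chain.
Final buckets:
0: .
1: .
2: .
3: .
4: .
5: 194 -> 824 -> 392 -> 770 -> 14 -> 761
6: 123 -> 546
7: 763
8: .

6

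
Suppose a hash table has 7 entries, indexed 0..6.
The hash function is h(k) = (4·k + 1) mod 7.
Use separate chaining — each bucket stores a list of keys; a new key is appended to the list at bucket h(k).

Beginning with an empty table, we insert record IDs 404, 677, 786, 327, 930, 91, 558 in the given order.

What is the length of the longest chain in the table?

Insert 404: h=0, bucket 0 empty → new chain.
Insert 677: h=0, bucket 0 nonempty → append to chain.
Insert 786: h=2, bucket 2 empty → new chain.
Insert 327: h=0, bucket 0 nonempty → append to chain.
Insert 930: h=4, bucket 4 empty → new chain.
Insert 91: h=1, bucket 1 empty → new chain.
Insert 558: h=0, bucket 0 nonempty → append to chain.
Final buckets:
0: 404 -> 677 -> 327 -> 558
1: 91
2: 786
3: -
4: 930
5: -
6: -

4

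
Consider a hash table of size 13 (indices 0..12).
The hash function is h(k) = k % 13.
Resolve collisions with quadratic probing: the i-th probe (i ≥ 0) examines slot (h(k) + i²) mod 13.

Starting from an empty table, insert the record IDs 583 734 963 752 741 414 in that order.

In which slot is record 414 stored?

2

Insert 583: h=11, slot 11 empty -> index 11.
Insert 734: h=6, slot 6 empty -> index 6.
Insert 963: h=1, slot 1 empty -> index 1.
Insert 752: h=11, slot 11 occupied -> index 12.
Insert 741: h=0, slot 0 empty -> index 0.
Insert 414: h=11, slots 11,12 occupied -> index 2.
Table: [741, 963, 414, —, —, —, 734, —, —, —, —, 583, 752]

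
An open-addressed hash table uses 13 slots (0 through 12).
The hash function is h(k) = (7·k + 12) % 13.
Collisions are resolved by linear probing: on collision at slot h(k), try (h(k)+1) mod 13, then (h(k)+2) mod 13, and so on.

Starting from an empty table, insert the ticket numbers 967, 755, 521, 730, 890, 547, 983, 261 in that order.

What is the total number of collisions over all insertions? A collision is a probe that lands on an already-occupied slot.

Insert 967: h=8, slot 8 empty -> index 8.
Insert 755: h=6, slot 6 empty -> index 6.
Insert 521: h=6, slot 6 occupied -> index 7.
Insert 730: h=0, slot 0 empty -> index 0.
Insert 890: h=2, slot 2 empty -> index 2.
Insert 547: h=6, slots 6,7,8 occupied -> index 9.
Insert 983: h=3, slot 3 empty -> index 3.
Insert 261: h=6, slots 6,7,8,9 occupied -> index 10.
Table: [730, —, 890, 983, —, —, 755, 521, 967, 547, 261, —, —]

8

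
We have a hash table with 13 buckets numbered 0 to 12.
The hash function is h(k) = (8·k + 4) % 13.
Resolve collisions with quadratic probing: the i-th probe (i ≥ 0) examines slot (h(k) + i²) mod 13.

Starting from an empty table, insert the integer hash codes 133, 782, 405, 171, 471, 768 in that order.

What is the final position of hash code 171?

11

133: h=2 -> slot 2
782: h=7 -> slot 7
405: h=7, probe 7,8 -> slot 8
171: h=7, probe 7,8,11 -> slot 11
471: h=2, probe 2,3 -> slot 3
768: h=12 -> slot 12
Table: [—, —, 133, 471, —, —, —, 782, 405, —, —, 171, 768]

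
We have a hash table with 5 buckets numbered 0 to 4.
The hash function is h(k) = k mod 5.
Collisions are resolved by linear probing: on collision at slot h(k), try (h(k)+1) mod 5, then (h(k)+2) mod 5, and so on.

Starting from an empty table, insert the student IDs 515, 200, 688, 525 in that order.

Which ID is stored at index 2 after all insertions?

515 hashes to 0; slot 0 is free → place at 0.
200 hashes to 0; 0 taken → place at 1.
688 hashes to 3; slot 3 is free → place at 3.
525 hashes to 0; 0,1 taken → place at 2.
Table: [515, 200, 525, 688, ∅]

525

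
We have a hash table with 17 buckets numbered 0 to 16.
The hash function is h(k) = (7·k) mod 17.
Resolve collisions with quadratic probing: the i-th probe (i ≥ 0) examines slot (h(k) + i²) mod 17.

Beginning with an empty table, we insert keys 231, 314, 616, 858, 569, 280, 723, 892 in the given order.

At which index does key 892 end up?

4

231 hashes to 2; slot 2 is free => place at 2.
314 hashes to 5; slot 5 is free => place at 5.
616 hashes to 11; slot 11 is free => place at 11.
858 hashes to 5; 5 taken => place at 6.
569 hashes to 5; 5,6 taken => place at 9.
280 hashes to 5; 5,6,9 taken => place at 14.
723 hashes to 12; slot 12 is free => place at 12.
892 hashes to 5; 5,6,9,14 taken => place at 4.
Table: [—, —, 231, —, 892, 314, 858, —, —, 569, —, 616, 723, —, 280, —, —]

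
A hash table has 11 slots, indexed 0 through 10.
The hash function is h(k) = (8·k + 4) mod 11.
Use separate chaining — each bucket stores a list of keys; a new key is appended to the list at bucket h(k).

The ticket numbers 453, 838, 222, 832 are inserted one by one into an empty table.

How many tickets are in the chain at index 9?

3

Insert 453: h=9, bucket 9 empty → new chain.
Insert 838: h=9, bucket 9 nonempty → append to chain.
Insert 222: h=9, bucket 9 nonempty → append to chain.
Insert 832: h=5, bucket 5 empty → new chain.
Final buckets:
0: .
1: .
2: .
3: .
4: .
5: 832
6: .
7: .
8: .
9: 453 -> 838 -> 222
10: .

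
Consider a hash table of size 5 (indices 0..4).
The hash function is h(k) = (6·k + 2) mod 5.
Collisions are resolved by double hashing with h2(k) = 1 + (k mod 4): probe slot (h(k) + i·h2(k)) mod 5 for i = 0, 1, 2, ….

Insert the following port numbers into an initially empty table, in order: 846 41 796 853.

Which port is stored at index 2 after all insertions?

853

846: h=3 -> slot 3
41: h=3, h2=2, probe 3,0 -> slot 0
796: h=3, h2=1, probe 3,4 -> slot 4
853: h=0, h2=2, probe 0,2 -> slot 2
Table: [41, ., 853, 846, 796]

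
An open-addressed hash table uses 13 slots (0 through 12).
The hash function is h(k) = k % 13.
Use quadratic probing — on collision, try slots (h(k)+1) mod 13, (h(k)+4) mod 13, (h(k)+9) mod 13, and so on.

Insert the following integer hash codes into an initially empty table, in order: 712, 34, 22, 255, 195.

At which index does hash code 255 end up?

12

712: h=10 => slot 10
34: h=8 => slot 8
22: h=9 => slot 9
255: h=8, probe 8,9,12 => slot 12
195: h=0 => slot 0
Table: [195, ∅, ∅, ∅, ∅, ∅, ∅, ∅, 34, 22, 712, ∅, 255]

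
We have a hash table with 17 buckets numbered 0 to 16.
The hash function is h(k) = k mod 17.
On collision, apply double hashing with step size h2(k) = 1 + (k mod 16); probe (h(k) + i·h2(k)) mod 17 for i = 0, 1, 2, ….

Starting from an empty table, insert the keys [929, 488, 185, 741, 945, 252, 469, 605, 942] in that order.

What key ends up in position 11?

929

929 hashes to 11; slot 11 is free => place at 11.
488 hashes to 12; slot 12 is free => place at 12.
185 hashes to 15; slot 15 is free => place at 15.
741 hashes to 10; slot 10 is free => place at 10.
945 hashes to 10, h2=2; 10,12 taken => place at 14.
252 hashes to 14, h2=13; 14,10 taken => place at 6.
469 hashes to 10, h2=6; 10 taken => place at 16.
605 hashes to 10, h2=14; 10 taken => place at 7.
942 hashes to 7, h2=15; 7 taken => place at 5.
Table: [-, -, -, -, -, 942, 252, 605, -, -, 741, 929, 488, -, 945, 185, 469]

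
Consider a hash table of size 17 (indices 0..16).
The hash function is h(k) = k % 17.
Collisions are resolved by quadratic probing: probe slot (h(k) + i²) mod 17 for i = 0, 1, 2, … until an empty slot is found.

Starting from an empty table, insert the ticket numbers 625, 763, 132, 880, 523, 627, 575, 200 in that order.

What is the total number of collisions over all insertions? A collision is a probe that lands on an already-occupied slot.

13

Insert 625: h=13, slot 13 empty => index 13.
Insert 763: h=15, slot 15 empty => index 15.
Insert 132: h=13, slot 13 occupied => index 14.
Insert 880: h=13, slots 13,14 occupied => index 0.
Insert 523: h=13, slots 13,14,0 occupied => index 5.
Insert 627: h=15, slot 15 occupied => index 16.
Insert 575: h=14, slots 14,15 occupied => index 1.
Insert 200: h=13, slots 13,14,0,5 occupied => index 12.
Table: [880, 575, —, —, —, 523, —, —, —, —, —, —, 200, 625, 132, 763, 627]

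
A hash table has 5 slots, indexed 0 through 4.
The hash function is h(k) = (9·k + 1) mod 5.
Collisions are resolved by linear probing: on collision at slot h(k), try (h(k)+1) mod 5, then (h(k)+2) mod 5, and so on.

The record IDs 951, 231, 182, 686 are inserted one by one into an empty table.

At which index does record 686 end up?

2

951: h=0 -> slot 0
231: h=0, probe 0,1 -> slot 1
182: h=4 -> slot 4
686: h=0, probe 0,1,2 -> slot 2
Table: [951, 231, 686, _, 182]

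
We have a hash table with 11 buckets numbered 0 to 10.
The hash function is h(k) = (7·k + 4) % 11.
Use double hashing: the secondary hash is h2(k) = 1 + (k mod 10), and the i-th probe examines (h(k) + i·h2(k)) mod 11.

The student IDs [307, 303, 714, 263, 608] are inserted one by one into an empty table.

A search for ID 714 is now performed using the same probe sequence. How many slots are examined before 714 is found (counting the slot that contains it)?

3

Insert 307: h=8, slot 8 empty → index 8.
Insert 303: h=2, slot 2 empty → index 2.
Insert 714: h=8, h2=5, slots 8,2 occupied → index 7.
Insert 263: h=8, h2=4, slot 8 occupied → index 1.
Insert 608: h=3, slot 3 empty → index 3.
Table: [-, 263, 303, 608, -, -, -, 714, 307, -, -]
Lookup 714: h=8, h2=5, probe 8,2,7 → found at 7.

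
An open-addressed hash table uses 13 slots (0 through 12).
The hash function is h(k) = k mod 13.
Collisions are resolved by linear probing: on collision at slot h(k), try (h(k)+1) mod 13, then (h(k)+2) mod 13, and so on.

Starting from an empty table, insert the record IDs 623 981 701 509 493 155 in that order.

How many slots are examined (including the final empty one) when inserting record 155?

623 hashes to 12; slot 12 is free → place at 12.
981 hashes to 6; slot 6 is free → place at 6.
701 hashes to 12; 12 taken → place at 0.
509 hashes to 2; slot 2 is free → place at 2.
493 hashes to 12; 12,0 taken → place at 1.
155 hashes to 12; 12,0,1,2 taken → place at 3.
Table: [701, 493, 509, 155, ., ., 981, ., ., ., ., ., 623]

5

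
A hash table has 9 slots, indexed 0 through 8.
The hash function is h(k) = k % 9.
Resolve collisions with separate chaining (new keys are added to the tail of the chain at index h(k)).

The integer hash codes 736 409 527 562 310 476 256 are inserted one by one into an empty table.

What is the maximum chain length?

736 → bucket 7
409 → bucket 4
527 → bucket 5
562 → bucket 4 (collision)
310 → bucket 4 (collision)
476 → bucket 8
256 → bucket 4 (collision)
Final buckets:
0: ∅
1: ∅
2: ∅
3: ∅
4: 409 -> 562 -> 310 -> 256
5: 527
6: ∅
7: 736
8: 476

4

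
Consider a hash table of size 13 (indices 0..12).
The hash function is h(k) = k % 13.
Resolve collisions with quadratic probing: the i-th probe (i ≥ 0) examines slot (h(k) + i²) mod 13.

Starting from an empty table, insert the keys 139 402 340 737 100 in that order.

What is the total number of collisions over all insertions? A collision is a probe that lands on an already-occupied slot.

139 hashes to 9; slot 9 is free → place at 9.
402 hashes to 12; slot 12 is free → place at 12.
340 hashes to 2; slot 2 is free → place at 2.
737 hashes to 9; 9 taken → place at 10.
100 hashes to 9; 9,10 taken → place at 0.
Table: [100, _, 340, _, _, _, _, _, _, 139, 737, _, 402]

3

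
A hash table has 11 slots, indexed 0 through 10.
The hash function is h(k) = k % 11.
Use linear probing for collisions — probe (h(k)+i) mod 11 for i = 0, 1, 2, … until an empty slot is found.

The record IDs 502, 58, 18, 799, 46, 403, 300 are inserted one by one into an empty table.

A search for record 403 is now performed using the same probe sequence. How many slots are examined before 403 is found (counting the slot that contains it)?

4

502: h=7 => slot 7
58: h=3 => slot 3
18: h=7, probe 7,8 => slot 8
799: h=7, probe 7,8,9 => slot 9
46: h=2 => slot 2
403: h=7, probe 7,8,9,10 => slot 10
300: h=3, probe 3,4 => slot 4
Table: [—, —, 46, 58, 300, —, —, 502, 18, 799, 403]
Lookup 403: h=7, probe 7,8,9,10 → found at 10.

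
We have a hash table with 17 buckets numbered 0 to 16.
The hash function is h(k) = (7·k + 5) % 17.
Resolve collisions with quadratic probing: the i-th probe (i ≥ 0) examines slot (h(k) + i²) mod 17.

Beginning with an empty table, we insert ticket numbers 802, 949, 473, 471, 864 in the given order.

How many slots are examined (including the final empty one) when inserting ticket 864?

3

802 hashes to 9; slot 9 is free -> place at 9.
949 hashes to 1; slot 1 is free -> place at 1.
473 hashes to 1; 1 taken -> place at 2.
471 hashes to 4; slot 4 is free -> place at 4.
864 hashes to 1; 1,2 taken -> place at 5.
Table: [., 949, 473, ., 471, 864, ., ., ., 802, ., ., ., ., ., ., .]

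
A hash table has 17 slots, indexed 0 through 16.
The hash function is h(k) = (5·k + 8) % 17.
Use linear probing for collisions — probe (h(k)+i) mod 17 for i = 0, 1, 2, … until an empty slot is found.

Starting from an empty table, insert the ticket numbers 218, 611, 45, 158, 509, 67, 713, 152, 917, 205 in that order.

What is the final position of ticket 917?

218 hashes to 10; slot 10 is free => place at 10.
611 hashes to 3; slot 3 is free => place at 3.
45 hashes to 12; slot 12 is free => place at 12.
158 hashes to 16; slot 16 is free => place at 16.
509 hashes to 3; 3 taken => place at 4.
67 hashes to 3; 3,4 taken => place at 5.
713 hashes to 3; 3,4,5 taken => place at 6.
152 hashes to 3; 3,4,5,6 taken => place at 7.
917 hashes to 3; 3,4,5,6,7 taken => place at 8.
205 hashes to 13; slot 13 is free => place at 13.
Table: [., ., ., 611, 509, 67, 713, 152, 917, ., 218, ., 45, 205, ., ., 158]

8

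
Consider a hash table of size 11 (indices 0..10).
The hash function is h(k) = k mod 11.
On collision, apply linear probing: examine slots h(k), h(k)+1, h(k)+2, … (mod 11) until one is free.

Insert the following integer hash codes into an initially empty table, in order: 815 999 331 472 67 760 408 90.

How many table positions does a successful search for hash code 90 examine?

5

815: h=1 -> slot 1
999: h=9 -> slot 9
331: h=1, probe 1,2 -> slot 2
472: h=10 -> slot 10
67: h=1, probe 1,2,3 -> slot 3
760: h=1, probe 1,2,3,4 -> slot 4
408: h=1, probe 1,2,3,4,5 -> slot 5
90: h=2, probe 2,3,4,5,6 -> slot 6
Table: [—, 815, 331, 67, 760, 408, 90, —, —, 999, 472]
Lookup 90: h=2, probe 2,3,4,5,6 → found at 6.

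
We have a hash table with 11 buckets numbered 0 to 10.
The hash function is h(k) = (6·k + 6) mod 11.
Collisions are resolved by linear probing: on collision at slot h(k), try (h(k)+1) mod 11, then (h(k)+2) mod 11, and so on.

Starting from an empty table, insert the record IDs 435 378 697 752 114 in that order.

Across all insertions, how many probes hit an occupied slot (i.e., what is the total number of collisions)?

Insert 435: h=9, slot 9 empty -> index 9.
Insert 378: h=8, slot 8 empty -> index 8.
Insert 697: h=8, slots 8,9 occupied -> index 10.
Insert 752: h=8, slots 8,9,10 occupied -> index 0.
Insert 114: h=8, slots 8,9,10,0 occupied -> index 1.
Table: [752, 114, —, —, —, —, —, —, 378, 435, 697]

9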